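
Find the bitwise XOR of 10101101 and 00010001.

XOR: 1 when bits differ
  10101101
^ 00010001
----------
  10111100
Decimal: 173 ^ 17 = 188



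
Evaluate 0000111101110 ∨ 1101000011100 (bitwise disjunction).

OR: 1 when either bit is 1
  0000111101110
| 1101000011100
---------------
  1101111111110
Decimal: 494 | 6684 = 7166



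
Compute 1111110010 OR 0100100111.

OR: 1 when either bit is 1
  1111110010
| 0100100111
------------
  1111110111
Decimal: 1010 | 295 = 1015



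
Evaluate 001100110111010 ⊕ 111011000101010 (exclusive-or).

XOR: 1 when bits differ
  001100110111010
^ 111011000101010
-----------------
  110111110010000
Decimal: 6586 ^ 30250 = 28560



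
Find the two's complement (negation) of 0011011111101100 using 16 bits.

Original: 0011011111101100
Step 1 - Invert all bits: 1100100000010011
Step 2 - Add 1: 1100100000010100
Verification: 0011011111101100 + 1100100000010100 = 10000000000000000; discarding the end carry (carry out of the top bit) leaves the 16-bit value 0000000000000000, as required for x + (-x)



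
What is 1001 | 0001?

OR: 1 when either bit is 1
  1001
| 0001
------
  1001
Decimal: 9 | 1 = 9



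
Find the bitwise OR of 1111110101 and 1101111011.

OR: 1 when either bit is 1
  1111110101
| 1101111011
------------
  1111111111
Decimal: 1013 | 891 = 1023



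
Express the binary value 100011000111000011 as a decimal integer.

Sum of powers of 2 for each 1-bit:
2^0 + 2^1 + 2^6 + 2^7 + 2^8 + 2^12 + 2^13 + 2^17
= 1 + 2 + 64 + 128 + 256 + 4096 + 8192 + 131072
= 143811



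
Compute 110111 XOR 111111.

XOR: 1 when bits differ
  110111
^ 111111
--------
  001000
Decimal: 55 ^ 63 = 8



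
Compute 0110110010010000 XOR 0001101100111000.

XOR: 1 when bits differ
  0110110010010000
^ 0001101100111000
------------------
  0111011110101000
Decimal: 27792 ^ 6968 = 30632



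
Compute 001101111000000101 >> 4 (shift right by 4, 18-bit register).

Original: 001101111000000101 (decimal 56837)
Shift right by 4 positions
Drop the 4 low bits; fill with zeros on the left
Result: 000000110111100000 (decimal 3552)
Equivalent: 56837 >> 4 = 56837 ÷ 2^4 = 3552



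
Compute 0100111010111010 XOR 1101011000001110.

XOR: 1 when bits differ
  0100111010111010
^ 1101011000001110
------------------
  1001100010110100
Decimal: 20154 ^ 54798 = 39092



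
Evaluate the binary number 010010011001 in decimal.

Sum of powers of 2 for each 1-bit:
2^0 + 2^3 + 2^4 + 2^7 + 2^10
= 1 + 8 + 16 + 128 + 1024
= 1177



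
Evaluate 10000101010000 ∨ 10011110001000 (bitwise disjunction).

OR: 1 when either bit is 1
  10000101010000
| 10011110001000
----------------
  10011111011000
Decimal: 8528 | 10120 = 10200



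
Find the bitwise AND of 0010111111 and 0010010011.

AND: 1 only when both bits are 1
  0010111111
& 0010010011
------------
  0010010011
Decimal: 191 & 147 = 147



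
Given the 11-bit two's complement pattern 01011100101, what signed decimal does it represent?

Binary: 01011100101
Sign bit: 0 (non-negative)
Read directly as an unsigned value:
01011100101 = 512 + 128 + 64 + 32 + 4 + 1 = 741
Value: 741



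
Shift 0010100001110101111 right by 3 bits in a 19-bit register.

Original: 0010100001110101111 (decimal 82863)
Shift right by 3 positions
Drop the 3 low bits; fill with zeros on the left
Result: 0000010100001110101 (decimal 10357)
Equivalent: 82863 >> 3 = 82863 ÷ 2^3 = 10357



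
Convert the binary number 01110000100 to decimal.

Sum of powers of 2 for each 1-bit:
2^2 + 2^7 + 2^8 + 2^9
= 4 + 128 + 256 + 512
= 900



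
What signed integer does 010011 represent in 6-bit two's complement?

Binary: 010011
Sign bit: 0 (non-negative)
Read directly as an unsigned value:
010011 = 16 + 2 + 1 = 19
Value: 19



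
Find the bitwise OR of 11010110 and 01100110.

OR: 1 when either bit is 1
  11010110
| 01100110
----------
  11110110
Decimal: 214 | 102 = 246



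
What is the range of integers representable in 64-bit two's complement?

For 64-bit two's complement:
Minimum: -2^63 = -9223372036854775808
Maximum: 2^63 - 1 = 9223372036854775807



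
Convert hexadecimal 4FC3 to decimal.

Expand by place value (powers of 16):
Digit values: F = 15, C = 12
4FC3 = 4 × 16^3 + 15 × 16^2 + 12 × 16^1 + 3 × 16^0
= 4 × 4096 + 15 × 256 + 12 × 16 + 3 × 1
= 16384 + 3840 + 192 + 3
= 20419



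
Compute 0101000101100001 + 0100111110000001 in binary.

Add column by column from the right: bit + bit + carry-in; write the sum mod 2, carry 1 when the sum is 2 or 3.
carry:  1011111000000010
        0101000101100001
+       0100111110000001
------------------------
       01010000011100010
(the carry out of the leftmost column, 0, becomes the leading bit)
Decimal check:
  0101000101100001 = 16384 + 4096 + 256 + 64 + 32 + 1 = 20833
  0100111110000001 = 16384 + 2048 + 1024 + 512 + 256 + 128 + 1 = 20353
  20833 + 20353 = 41186, and 01010000011100010 = 32768 + 8192 + 128 + 64 + 32 + 2 = 41186 ✓



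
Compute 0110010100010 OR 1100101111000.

OR: 1 when either bit is 1
  0110010100010
| 1100101111000
---------------
  1110111111010
Decimal: 3234 | 6520 = 7674



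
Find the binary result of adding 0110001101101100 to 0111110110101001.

Add column by column from the right: bit + bit + carry-in; write the sum mod 2, carry 1 when the sum is 2 or 3.
carry:  1111111111010000
        0110001101101100
+       0111110110101001
------------------------
       01110000100010101
(the carry out of the leftmost column, 0, becomes the leading bit)
Decimal check:
  0110001101101100 = 16384 + 8192 + 512 + 256 + 64 + 32 + 8 + 4 = 25452
  0111110110101001 = 16384 + 8192 + 4096 + 2048 + 1024 + 256 + 128 + 32 + 8 + 1 = 32169
  25452 + 32169 = 57621, and 01110000100010101 = 32768 + 16384 + 8192 + 256 + 16 + 4 + 1 = 57621 ✓



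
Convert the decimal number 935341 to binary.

Using repeated division by 2:
935341 ÷ 2 = 467670 remainder 1
467670 ÷ 2 = 233835 remainder 0
233835 ÷ 2 = 116917 remainder 1
116917 ÷ 2 = 58458 remainder 1
58458 ÷ 2 = 29229 remainder 0
29229 ÷ 2 = 14614 remainder 1
14614 ÷ 2 = 7307 remainder 0
7307 ÷ 2 = 3653 remainder 1
3653 ÷ 2 = 1826 remainder 1
1826 ÷ 2 = 913 remainder 0
913 ÷ 2 = 456 remainder 1
456 ÷ 2 = 228 remainder 0
228 ÷ 2 = 114 remainder 0
114 ÷ 2 = 57 remainder 0
57 ÷ 2 = 28 remainder 1
28 ÷ 2 = 14 remainder 0
14 ÷ 2 = 7 remainder 0
7 ÷ 2 = 3 remainder 1
3 ÷ 2 = 1 remainder 1
1 ÷ 2 = 0 remainder 1
Reading remainders bottom to top: 11100100010110101101



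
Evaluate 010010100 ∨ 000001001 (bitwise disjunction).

OR: 1 when either bit is 1
  010010100
| 000001001
-----------
  010011101
Decimal: 148 | 9 = 157



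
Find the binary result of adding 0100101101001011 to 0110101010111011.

Add column by column from the right: bit + bit + carry-in; write the sum mod 2, carry 1 when the sum is 2 or 3.
carry:  1001011111110110
        0100101101001011
+       0110101010111011
------------------------
       01011011000000110
(the carry out of the leftmost column, 0, becomes the leading bit)
Decimal check:
  0100101101001011 = 16384 + 2048 + 512 + 256 + 64 + 8 + 2 + 1 = 19275
  0110101010111011 = 16384 + 8192 + 2048 + 512 + 128 + 32 + 16 + 8 + 2 + 1 = 27323
  19275 + 27323 = 46598, and 01011011000000110 = 32768 + 8192 + 4096 + 1024 + 512 + 4 + 2 = 46598 ✓



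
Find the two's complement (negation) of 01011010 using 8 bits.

Original: 01011010
Step 1 - Invert all bits: 10100101
Step 2 - Add 1: 10100110
Verification: 01011010 + 10100110 = 100000000; discarding the end carry (carry out of the top bit) leaves the 8-bit value 00000000, as required for x + (-x)



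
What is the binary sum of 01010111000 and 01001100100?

Add column by column from the right: bit + bit + carry-in; write the sum mod 2, carry 1 when the sum is 2 or 3.
carry:  10111000000
        01010111000
+       01001100100
-------------------
       010100011100
(the carry out of the leftmost column, 0, becomes the leading bit)
Decimal check:
  01010111000 = 512 + 128 + 32 + 16 + 8 = 696
  01001100100 = 512 + 64 + 32 + 4 = 612
  696 + 612 = 1308, and 010100011100 = 1024 + 256 + 16 + 8 + 4 = 1308 ✓



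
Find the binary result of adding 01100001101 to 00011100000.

Add column by column from the right: bit + bit + carry-in; write the sum mod 2, carry 1 when the sum is 2 or 3.
carry:  00000000000
        01100001101
+       00011100000
-------------------
       001111101101
(the carry out of the leftmost column, 0, becomes the leading bit)
Decimal check:
  01100001101 = 512 + 256 + 8 + 4 + 1 = 781
  00011100000 = 128 + 64 + 32 = 224
  781 + 224 = 1005, and 001111101101 = 512 + 256 + 128 + 64 + 32 + 8 + 4 + 1 = 1005 ✓



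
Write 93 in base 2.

Using repeated division by 2:
93 ÷ 2 = 46 remainder 1
46 ÷ 2 = 23 remainder 0
23 ÷ 2 = 11 remainder 1
11 ÷ 2 = 5 remainder 1
5 ÷ 2 = 2 remainder 1
2 ÷ 2 = 1 remainder 0
1 ÷ 2 = 0 remainder 1
Reading remainders bottom to top: 1011101



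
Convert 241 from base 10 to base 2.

Using repeated division by 2:
241 ÷ 2 = 120 remainder 1
120 ÷ 2 = 60 remainder 0
60 ÷ 2 = 30 remainder 0
30 ÷ 2 = 15 remainder 0
15 ÷ 2 = 7 remainder 1
7 ÷ 2 = 3 remainder 1
3 ÷ 2 = 1 remainder 1
1 ÷ 2 = 0 remainder 1
Reading remainders bottom to top: 11110001



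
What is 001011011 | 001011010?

OR: 1 when either bit is 1
  001011011
| 001011010
-----------
  001011011
Decimal: 91 | 90 = 91



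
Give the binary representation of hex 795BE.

Convert each hex digit to 4 bits:
  7 = 0111
  9 = 1001
  5 = 0101
  B = 1011
  E = 1110
Concatenate: 01111001010110111110



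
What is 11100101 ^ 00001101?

XOR: 1 when bits differ
  11100101
^ 00001101
----------
  11101000
Decimal: 229 ^ 13 = 232



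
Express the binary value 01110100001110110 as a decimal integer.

Sum of powers of 2 for each 1-bit:
2^1 + 2^2 + 2^4 + 2^5 + 2^6 + 2^11 + 2^13 + 2^14 + 2^15
= 2 + 4 + 16 + 32 + 64 + 2048 + 8192 + 16384 + 32768
= 59510



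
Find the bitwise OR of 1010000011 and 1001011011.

OR: 1 when either bit is 1
  1010000011
| 1001011011
------------
  1011011011
Decimal: 643 | 603 = 731



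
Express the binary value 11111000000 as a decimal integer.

Sum of powers of 2 for each 1-bit:
2^6 + 2^7 + 2^8 + 2^9 + 2^10
= 64 + 128 + 256 + 512 + 1024
= 1984



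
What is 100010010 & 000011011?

AND: 1 only when both bits are 1
  100010010
& 000011011
-----------
  000010010
Decimal: 274 & 27 = 18



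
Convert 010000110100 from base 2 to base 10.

Sum of powers of 2 for each 1-bit:
2^2 + 2^4 + 2^5 + 2^10
= 4 + 16 + 32 + 1024
= 1076



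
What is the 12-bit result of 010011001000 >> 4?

Original: 010011001000 (decimal 1224)
Shift right by 4 positions
Drop the 4 low bits; fill with zeros on the left
Result: 000001001100 (decimal 76)
Equivalent: 1224 >> 4 = 1224 ÷ 2^4 = 76



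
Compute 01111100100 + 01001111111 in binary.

Add column by column from the right: bit + bit + carry-in; write the sum mod 2, carry 1 when the sum is 2 or 3.
carry:  11111111000
        01111100100
+       01001111111
-------------------
       011001100011
(the carry out of the leftmost column, 0, becomes the leading bit)
Decimal check:
  01111100100 = 512 + 256 + 128 + 64 + 32 + 4 = 996
  01001111111 = 512 + 64 + 32 + 16 + 8 + 4 + 2 + 1 = 639
  996 + 639 = 1635, and 011001100011 = 1024 + 512 + 64 + 32 + 2 + 1 = 1635 ✓



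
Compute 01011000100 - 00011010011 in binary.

Method 1 - Direct subtraction (column by column from the right: bit − bit − borrow-in; if negative, add 2 and borrow 1 from the next column):
borrow: 01111100110
        01011000100
-       00011010011
-------------------
        00111110001

Method 2 - Add two's complement:
Two's complement of 00011010011: invert → 11100101100, add 1 → 11100101101
  01011000100
+ 11100101101
-------------
 100111110001  (end carry out of the top bit = 1)
Discarding the end carry: 00111110001
Decimal check:
  01011000100 = 512 + 128 + 64 + 4 = 708
  00011010011 = 128 + 64 + 16 + 2 + 1 = 211
  708 - 211 = 497, and 00111110001 = 256 + 128 + 64 + 32 + 16 + 1 = 497 ✓



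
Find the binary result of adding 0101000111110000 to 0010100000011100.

Add column by column from the right: bit + bit + carry-in; write the sum mod 2, carry 1 when the sum is 2 or 3.
carry:  0000001111100000
        0101000111110000
+       0010100000011100
------------------------
       00111101000001100
(the carry out of the leftmost column, 0, becomes the leading bit)
Decimal check:
  0101000111110000 = 16384 + 4096 + 256 + 128 + 64 + 32 + 16 = 20976
  0010100000011100 = 8192 + 2048 + 16 + 8 + 4 = 10268
  20976 + 10268 = 31244, and 00111101000001100 = 16384 + 8192 + 4096 + 2048 + 512 + 8 + 4 = 31244 ✓



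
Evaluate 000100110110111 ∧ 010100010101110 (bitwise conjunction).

AND: 1 only when both bits are 1
  000100110110111
& 010100010101110
-----------------
  000100010100110
Decimal: 2487 & 10414 = 2214



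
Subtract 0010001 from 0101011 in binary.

Method 1 - Direct subtraction (column by column from the right: bit − bit − borrow-in; if negative, add 2 and borrow 1 from the next column):
borrow: 0100000
        0101011
-       0010001
---------------
        0011010

Method 2 - Add two's complement:
Two's complement of 0010001: invert → 1101110, add 1 → 1101111
  0101011
+ 1101111
---------
 10011010  (end carry out of the top bit = 1)
Discarding the end carry: 0011010
Decimal check:
  0101011 = 32 + 8 + 2 + 1 = 43
  0010001 = 16 + 1 = 17
  43 - 17 = 26, and 0011010 = 16 + 8 + 2 = 26 ✓



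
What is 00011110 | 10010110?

OR: 1 when either bit is 1
  00011110
| 10010110
----------
  10011110
Decimal: 30 | 150 = 158



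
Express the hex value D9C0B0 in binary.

Convert each hex digit to 4 bits:
  D = 1101
  9 = 1001
  C = 1100
  0 = 0000
  B = 1011
  0 = 0000
Concatenate: 110110011100000010110000



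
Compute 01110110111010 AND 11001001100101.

AND: 1 only when both bits are 1
  01110110111010
& 11001001100101
----------------
  01000000100000
Decimal: 7610 & 12901 = 4128



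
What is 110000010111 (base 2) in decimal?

Sum of powers of 2 for each 1-bit:
2^0 + 2^1 + 2^2 + 2^4 + 2^10 + 2^11
= 1 + 2 + 4 + 16 + 1024 + 2048
= 3095



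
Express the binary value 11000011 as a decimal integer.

Sum of powers of 2 for each 1-bit:
2^0 + 2^1 + 2^6 + 2^7
= 1 + 2 + 64 + 128
= 195



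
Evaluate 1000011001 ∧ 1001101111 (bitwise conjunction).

AND: 1 only when both bits are 1
  1000011001
& 1001101111
------------
  1000001001
Decimal: 537 & 623 = 521



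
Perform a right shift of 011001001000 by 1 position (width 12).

Original: 011001001000 (decimal 1608)
Shift right by 1 position
Drop the 1 low bit; fill with zero on the left
Result: 001100100100 (decimal 804)
Equivalent: 1608 >> 1 = 1608 ÷ 2^1 = 804



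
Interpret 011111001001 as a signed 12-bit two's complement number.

Binary: 011111001001
Sign bit: 0 (non-negative)
Read directly as an unsigned value:
011111001001 = 1024 + 512 + 256 + 128 + 64 + 8 + 1 = 1993
Value: 1993



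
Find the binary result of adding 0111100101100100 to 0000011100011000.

Add column by column from the right: bit + bit + carry-in; write the sum mod 2, carry 1 when the sum is 2 or 3.
carry:  1111111000000000
        0111100101100100
+       0000011100011000
------------------------
       01000000001111100
(the carry out of the leftmost column, 0, becomes the leading bit)
Decimal check:
  0111100101100100 = 16384 + 8192 + 4096 + 2048 + 256 + 64 + 32 + 4 = 31076
  0000011100011000 = 1024 + 512 + 256 + 16 + 8 = 1816
  31076 + 1816 = 32892, and 01000000001111100 = 32768 + 64 + 32 + 16 + 8 + 4 = 32892 ✓



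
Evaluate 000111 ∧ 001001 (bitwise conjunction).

AND: 1 only when both bits are 1
  000111
& 001001
--------
  000001
Decimal: 7 & 9 = 1



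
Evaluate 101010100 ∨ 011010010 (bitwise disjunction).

OR: 1 when either bit is 1
  101010100
| 011010010
-----------
  111010110
Decimal: 340 | 210 = 470



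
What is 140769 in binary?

Using repeated division by 2:
140769 ÷ 2 = 70384 remainder 1
70384 ÷ 2 = 35192 remainder 0
35192 ÷ 2 = 17596 remainder 0
17596 ÷ 2 = 8798 remainder 0
8798 ÷ 2 = 4399 remainder 0
4399 ÷ 2 = 2199 remainder 1
2199 ÷ 2 = 1099 remainder 1
1099 ÷ 2 = 549 remainder 1
549 ÷ 2 = 274 remainder 1
274 ÷ 2 = 137 remainder 0
137 ÷ 2 = 68 remainder 1
68 ÷ 2 = 34 remainder 0
34 ÷ 2 = 17 remainder 0
17 ÷ 2 = 8 remainder 1
8 ÷ 2 = 4 remainder 0
4 ÷ 2 = 2 remainder 0
2 ÷ 2 = 1 remainder 0
1 ÷ 2 = 0 remainder 1
Reading remainders bottom to top: 100010010111100001



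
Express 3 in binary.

Using repeated division by 2:
3 ÷ 2 = 1 remainder 1
1 ÷ 2 = 0 remainder 1
Reading remainders bottom to top: 11



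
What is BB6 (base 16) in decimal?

Expand by place value (powers of 16):
Digit values: B = 11
BB6 = 11 × 16^2 + 11 × 16^1 + 6 × 16^0
= 11 × 256 + 11 × 16 + 6 × 1
= 2816 + 176 + 6
= 2998



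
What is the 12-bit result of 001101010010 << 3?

Original: 001101010010 (decimal 850)
Shift left by 3 positions
Append 3 zeros on the right and drop the 3 high bits that overflow the 12-bit width
Result: 101010010000 (decimal 2704)
Equivalent: 850 << 3 = 850 × 2^3 = 6800, truncated to 12 bits = 2704



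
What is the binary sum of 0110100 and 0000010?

Add column by column from the right: bit + bit + carry-in; write the sum mod 2, carry 1 when the sum is 2 or 3.
carry:  0000000
        0110100
+       0000010
---------------
       00110110
(the carry out of the leftmost column, 0, becomes the leading bit)
Decimal check:
  0110100 = 32 + 16 + 4 = 52
  0000010 = 2
  52 + 2 = 54, and 00110110 = 32 + 16 + 4 + 2 = 54 ✓



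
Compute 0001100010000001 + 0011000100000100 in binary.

Add column by column from the right: bit + bit + carry-in; write the sum mod 2, carry 1 when the sum is 2 or 3.
carry:  0110000000000000
        0001100010000001
+       0011000100000100
------------------------
       00100100110000101
(the carry out of the leftmost column, 0, becomes the leading bit)
Decimal check:
  0001100010000001 = 4096 + 2048 + 128 + 1 = 6273
  0011000100000100 = 8192 + 4096 + 256 + 4 = 12548
  6273 + 12548 = 18821, and 00100100110000101 = 16384 + 2048 + 256 + 128 + 4 + 1 = 18821 ✓



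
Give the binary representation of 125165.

Using repeated division by 2:
125165 ÷ 2 = 62582 remainder 1
62582 ÷ 2 = 31291 remainder 0
31291 ÷ 2 = 15645 remainder 1
15645 ÷ 2 = 7822 remainder 1
7822 ÷ 2 = 3911 remainder 0
3911 ÷ 2 = 1955 remainder 1
1955 ÷ 2 = 977 remainder 1
977 ÷ 2 = 488 remainder 1
488 ÷ 2 = 244 remainder 0
244 ÷ 2 = 122 remainder 0
122 ÷ 2 = 61 remainder 0
61 ÷ 2 = 30 remainder 1
30 ÷ 2 = 15 remainder 0
15 ÷ 2 = 7 remainder 1
7 ÷ 2 = 3 remainder 1
3 ÷ 2 = 1 remainder 1
1 ÷ 2 = 0 remainder 1
Reading remainders bottom to top: 11110100011101101



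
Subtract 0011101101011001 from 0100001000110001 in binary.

Method 1 - Direct subtraction (column by column from the right: bit − bit − borrow-in; if negative, add 2 and borrow 1 from the next column):
borrow: 0111111110110000
        0100001000110001
-       0011101101011001
------------------------
        0000011011011000

Method 2 - Add two's complement:
Two's complement of 0011101101011001: invert → 1100010010100110, add 1 → 1100010010100111
  0100001000110001
+ 1100010010100111
------------------
 10000011011011000  (end carry out of the top bit = 1)
Discarding the end carry: 0000011011011000
Decimal check:
  0100001000110001 = 16384 + 512 + 32 + 16 + 1 = 16945
  0011101101011001 = 8192 + 4096 + 2048 + 512 + 256 + 64 + 16 + 8 + 1 = 15193
  16945 - 15193 = 1752, and 0000011011011000 = 1024 + 512 + 128 + 64 + 16 + 8 = 1752 ✓



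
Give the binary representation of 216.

Using repeated division by 2:
216 ÷ 2 = 108 remainder 0
108 ÷ 2 = 54 remainder 0
54 ÷ 2 = 27 remainder 0
27 ÷ 2 = 13 remainder 1
13 ÷ 2 = 6 remainder 1
6 ÷ 2 = 3 remainder 0
3 ÷ 2 = 1 remainder 1
1 ÷ 2 = 0 remainder 1
Reading remainders bottom to top: 11011000



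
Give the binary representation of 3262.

Using repeated division by 2:
3262 ÷ 2 = 1631 remainder 0
1631 ÷ 2 = 815 remainder 1
815 ÷ 2 = 407 remainder 1
407 ÷ 2 = 203 remainder 1
203 ÷ 2 = 101 remainder 1
101 ÷ 2 = 50 remainder 1
50 ÷ 2 = 25 remainder 0
25 ÷ 2 = 12 remainder 1
12 ÷ 2 = 6 remainder 0
6 ÷ 2 = 3 remainder 0
3 ÷ 2 = 1 remainder 1
1 ÷ 2 = 0 remainder 1
Reading remainders bottom to top: 110010111110



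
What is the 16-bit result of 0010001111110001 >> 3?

Original: 0010001111110001 (decimal 9201)
Shift right by 3 positions
Drop the 3 low bits; fill with zeros on the left
Result: 0000010001111110 (decimal 1150)
Equivalent: 9201 >> 3 = 9201 ÷ 2^3 = 1150



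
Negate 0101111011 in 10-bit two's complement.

Original: 0101111011
Step 1 - Invert all bits: 1010000100
Step 2 - Add 1: 1010000101
Verification: 0101111011 + 1010000101 = 10000000000; discarding the end carry (carry out of the top bit) leaves the 10-bit value 0000000000, as required for x + (-x)



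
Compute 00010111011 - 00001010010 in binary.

Method 1 - Direct subtraction (column by column from the right: bit − bit − borrow-in; if negative, add 2 and borrow 1 from the next column):
borrow: 00010000000
        00010111011
-       00001010010
-------------------
        00001101001

Method 2 - Add two's complement:
Two's complement of 00001010010: invert → 11110101101, add 1 → 11110101110
  00010111011
+ 11110101110
-------------
 100001101001  (end carry out of the top bit = 1)
Discarding the end carry: 00001101001
Decimal check:
  00010111011 = 128 + 32 + 16 + 8 + 2 + 1 = 187
  00001010010 = 64 + 16 + 2 = 82
  187 - 82 = 105, and 00001101001 = 64 + 32 + 8 + 1 = 105 ✓



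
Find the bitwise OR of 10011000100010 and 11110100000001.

OR: 1 when either bit is 1
  10011000100010
| 11110100000001
----------------
  11111100100011
Decimal: 9762 | 15617 = 16163



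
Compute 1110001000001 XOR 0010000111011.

XOR: 1 when bits differ
  1110001000001
^ 0010000111011
---------------
  1100001111010
Decimal: 7233 ^ 1083 = 6266



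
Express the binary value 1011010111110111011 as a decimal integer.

Sum of powers of 2 for each 1-bit:
2^0 + 2^1 + 2^3 + 2^4 + 2^5 + 2^7 + 2^8 + 2^9 + 2^10 + 2^11 + 2^13 + 2^15 + 2^16 + 2^18
= 1 + 2 + 8 + 16 + 32 + 128 + 256 + 512 + 1024 + 2048 + 8192 + 32768 + 65536 + 262144
= 372667



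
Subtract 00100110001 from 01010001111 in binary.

Method 1 - Direct subtraction (column by column from the right: bit − bit − borrow-in; if negative, add 2 and borrow 1 from the next column):
borrow: 01011100000
        01010001111
-       00100110001
-------------------
        00101011110

Method 2 - Add two's complement:
Two's complement of 00100110001: invert → 11011001110, add 1 → 11011001111
  01010001111
+ 11011001111
-------------
 100101011110  (end carry out of the top bit = 1)
Discarding the end carry: 00101011110
Decimal check:
  01010001111 = 512 + 128 + 8 + 4 + 2 + 1 = 655
  00100110001 = 256 + 32 + 16 + 1 = 305
  655 - 305 = 350, and 00101011110 = 256 + 64 + 16 + 8 + 4 + 2 = 350 ✓



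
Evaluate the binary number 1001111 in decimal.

Sum of powers of 2 for each 1-bit:
2^0 + 2^1 + 2^2 + 2^3 + 2^6
= 1 + 2 + 4 + 8 + 64
= 79



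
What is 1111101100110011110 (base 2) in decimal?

Sum of powers of 2 for each 1-bit:
2^1 + 2^2 + 2^3 + 2^4 + 2^7 + 2^8 + 2^11 + 2^12 + 2^14 + 2^15 + 2^16 + 2^17 + 2^18
= 2 + 4 + 8 + 16 + 128 + 256 + 2048 + 4096 + 16384 + 32768 + 65536 + 131072 + 262144
= 514462



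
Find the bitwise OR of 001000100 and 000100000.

OR: 1 when either bit is 1
  001000100
| 000100000
-----------
  001100100
Decimal: 68 | 32 = 100



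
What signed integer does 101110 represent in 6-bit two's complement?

Binary: 101110
Sign bit: 1 (negative)
Invert: 010001
Add 1:  010010
Magnitude: 010010 = 16 + 2 = 18
Value: -18



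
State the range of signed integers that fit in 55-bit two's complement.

For 55-bit two's complement:
Minimum: -2^54 = -18014398509481984
Maximum: 2^54 - 1 = 18014398509481983



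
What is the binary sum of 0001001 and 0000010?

Add column by column from the right: bit + bit + carry-in; write the sum mod 2, carry 1 when the sum is 2 or 3.
carry:  0000000
        0001001
+       0000010
---------------
       00001011
(the carry out of the leftmost column, 0, becomes the leading bit)
Decimal check:
  0001001 = 8 + 1 = 9
  0000010 = 2
  9 + 2 = 11, and 00001011 = 8 + 2 + 1 = 11 ✓



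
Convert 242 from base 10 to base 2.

Using repeated division by 2:
242 ÷ 2 = 121 remainder 0
121 ÷ 2 = 60 remainder 1
60 ÷ 2 = 30 remainder 0
30 ÷ 2 = 15 remainder 0
15 ÷ 2 = 7 remainder 1
7 ÷ 2 = 3 remainder 1
3 ÷ 2 = 1 remainder 1
1 ÷ 2 = 0 remainder 1
Reading remainders bottom to top: 11110010



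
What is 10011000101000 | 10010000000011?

OR: 1 when either bit is 1
  10011000101000
| 10010000000011
----------------
  10011000101011
Decimal: 9768 | 9219 = 9771



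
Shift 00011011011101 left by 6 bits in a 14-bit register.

Original: 00011011011101 (decimal 1757)
Shift left by 6 positions
Append 6 zeros on the right and drop the 6 high bits that overflow the 14-bit width
Result: 11011101000000 (decimal 14144)
Equivalent: 1757 << 6 = 1757 × 2^6 = 112448, truncated to 14 bits = 14144



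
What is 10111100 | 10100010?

OR: 1 when either bit is 1
  10111100
| 10100010
----------
  10111110
Decimal: 188 | 162 = 190



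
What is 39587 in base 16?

Using repeated division by 16 (digits 10–15 are A–F):
39587 ÷ 16 = 2474 remainder 3
2474 ÷ 16 = 154 remainder 10 (A)
154 ÷ 16 = 9 remainder 10 (A)
9 ÷ 16 = 0 remainder 9
Reading remainders bottom to top: 9AA3



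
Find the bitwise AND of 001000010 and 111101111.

AND: 1 only when both bits are 1
  001000010
& 111101111
-----------
  001000010
Decimal: 66 & 495 = 66



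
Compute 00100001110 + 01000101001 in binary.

Add column by column from the right: bit + bit + carry-in; write the sum mod 2, carry 1 when the sum is 2 or 3.
carry:  00000010000
        00100001110
+       01000101001
-------------------
       001100110111
(the carry out of the leftmost column, 0, becomes the leading bit)
Decimal check:
  00100001110 = 256 + 8 + 4 + 2 = 270
  01000101001 = 512 + 32 + 8 + 1 = 553
  270 + 553 = 823, and 001100110111 = 512 + 256 + 32 + 16 + 4 + 2 + 1 = 823 ✓



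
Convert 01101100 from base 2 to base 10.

Sum of powers of 2 for each 1-bit:
2^2 + 2^3 + 2^5 + 2^6
= 4 + 8 + 32 + 64
= 108



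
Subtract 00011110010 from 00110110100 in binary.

Method 1 - Direct subtraction (column by column from the right: bit − bit − borrow-in; if negative, add 2 and borrow 1 from the next column):
borrow: 00110000100
        00110110100
-       00011110010
-------------------
        00011000010

Method 2 - Add two's complement:
Two's complement of 00011110010: invert → 11100001101, add 1 → 11100001110
  00110110100
+ 11100001110
-------------
 100011000010  (end carry out of the top bit = 1)
Discarding the end carry: 00011000010
Decimal check:
  00110110100 = 256 + 128 + 32 + 16 + 4 = 436
  00011110010 = 128 + 64 + 32 + 16 + 2 = 242
  436 - 242 = 194, and 00011000010 = 128 + 64 + 2 = 194 ✓



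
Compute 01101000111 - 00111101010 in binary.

Method 1 - Direct subtraction (column by column from the right: bit − bit − borrow-in; if negative, add 2 and borrow 1 from the next column):
borrow: 01111110000
        01101000111
-       00111101010
-------------------
        00101011101

Method 2 - Add two's complement:
Two's complement of 00111101010: invert → 11000010101, add 1 → 11000010110
  01101000111
+ 11000010110
-------------
 100101011101  (end carry out of the top bit = 1)
Discarding the end carry: 00101011101
Decimal check:
  01101000111 = 512 + 256 + 64 + 4 + 2 + 1 = 839
  00111101010 = 256 + 128 + 64 + 32 + 8 + 2 = 490
  839 - 490 = 349, and 00101011101 = 256 + 64 + 16 + 8 + 4 + 1 = 349 ✓



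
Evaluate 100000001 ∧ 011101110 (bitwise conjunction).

AND: 1 only when both bits are 1
  100000001
& 011101110
-----------
  000000000
Decimal: 257 & 238 = 0



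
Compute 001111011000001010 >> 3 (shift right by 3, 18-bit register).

Original: 001111011000001010 (decimal 62986)
Shift right by 3 positions
Drop the 3 low bits; fill with zeros on the left
Result: 000001111011000001 (decimal 7873)
Equivalent: 62986 >> 3 = 62986 ÷ 2^3 = 7873



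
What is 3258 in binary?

Using repeated division by 2:
3258 ÷ 2 = 1629 remainder 0
1629 ÷ 2 = 814 remainder 1
814 ÷ 2 = 407 remainder 0
407 ÷ 2 = 203 remainder 1
203 ÷ 2 = 101 remainder 1
101 ÷ 2 = 50 remainder 1
50 ÷ 2 = 25 remainder 0
25 ÷ 2 = 12 remainder 1
12 ÷ 2 = 6 remainder 0
6 ÷ 2 = 3 remainder 0
3 ÷ 2 = 1 remainder 1
1 ÷ 2 = 0 remainder 1
Reading remainders bottom to top: 110010111010



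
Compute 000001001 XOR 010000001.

XOR: 1 when bits differ
  000001001
^ 010000001
-----------
  010001000
Decimal: 9 ^ 129 = 136



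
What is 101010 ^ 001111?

XOR: 1 when bits differ
  101010
^ 001111
--------
  100101
Decimal: 42 ^ 15 = 37



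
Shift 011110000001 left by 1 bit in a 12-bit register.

Original: 011110000001 (decimal 1921)
Shift left by 1 position
Append 1 zero on the right
Result: 111100000010 (decimal 3842)
Equivalent: 1921 << 1 = 1921 × 2^1 = 3842



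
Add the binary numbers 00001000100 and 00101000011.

Add column by column from the right: bit + bit + carry-in; write the sum mod 2, carry 1 when the sum is 2 or 3.
carry:  00010000000
        00001000100
+       00101000011
-------------------
       000110000111
(the carry out of the leftmost column, 0, becomes the leading bit)
Decimal check:
  00001000100 = 64 + 4 = 68
  00101000011 = 256 + 64 + 2 + 1 = 323
  68 + 323 = 391, and 000110000111 = 256 + 128 + 4 + 2 + 1 = 391 ✓



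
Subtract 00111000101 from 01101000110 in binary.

Method 1 - Direct subtraction (column by column from the right: bit − bit − borrow-in; if negative, add 2 and borrow 1 from the next column):
borrow: 01100000010
        01101000110
-       00111000101
-------------------
        00110000001

Method 2 - Add two's complement:
Two's complement of 00111000101: invert → 11000111010, add 1 → 11000111011
  01101000110
+ 11000111011
-------------
 100110000001  (end carry out of the top bit = 1)
Discarding the end carry: 00110000001
Decimal check:
  01101000110 = 512 + 256 + 64 + 4 + 2 = 838
  00111000101 = 256 + 128 + 64 + 4 + 1 = 453
  838 - 453 = 385, and 00110000001 = 256 + 128 + 1 = 385 ✓



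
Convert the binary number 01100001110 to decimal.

Sum of powers of 2 for each 1-bit:
2^1 + 2^2 + 2^3 + 2^8 + 2^9
= 2 + 4 + 8 + 256 + 512
= 782



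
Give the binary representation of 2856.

Using repeated division by 2:
2856 ÷ 2 = 1428 remainder 0
1428 ÷ 2 = 714 remainder 0
714 ÷ 2 = 357 remainder 0
357 ÷ 2 = 178 remainder 1
178 ÷ 2 = 89 remainder 0
89 ÷ 2 = 44 remainder 1
44 ÷ 2 = 22 remainder 0
22 ÷ 2 = 11 remainder 0
11 ÷ 2 = 5 remainder 1
5 ÷ 2 = 2 remainder 1
2 ÷ 2 = 1 remainder 0
1 ÷ 2 = 0 remainder 1
Reading remainders bottom to top: 101100101000



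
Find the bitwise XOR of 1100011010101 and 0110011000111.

XOR: 1 when bits differ
  1100011010101
^ 0110011000111
---------------
  1010000010010
Decimal: 6357 ^ 3271 = 5138



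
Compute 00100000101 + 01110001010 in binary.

Add column by column from the right: bit + bit + carry-in; write the sum mod 2, carry 1 when the sum is 2 or 3.
carry:  11000000000
        00100000101
+       01110001010
-------------------
       010010001111
(the carry out of the leftmost column, 0, becomes the leading bit)
Decimal check:
  00100000101 = 256 + 4 + 1 = 261
  01110001010 = 512 + 256 + 128 + 8 + 2 = 906
  261 + 906 = 1167, and 010010001111 = 1024 + 128 + 8 + 4 + 2 + 1 = 1167 ✓



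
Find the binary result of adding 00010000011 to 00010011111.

Add column by column from the right: bit + bit + carry-in; write the sum mod 2, carry 1 when the sum is 2 or 3.
carry:  00100111110
        00010000011
+       00010011111
-------------------
       000100100010
(the carry out of the leftmost column, 0, becomes the leading bit)
Decimal check:
  00010000011 = 128 + 2 + 1 = 131
  00010011111 = 128 + 16 + 8 + 4 + 2 + 1 = 159
  131 + 159 = 290, and 000100100010 = 256 + 32 + 2 = 290 ✓



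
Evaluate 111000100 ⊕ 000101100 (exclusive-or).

XOR: 1 when bits differ
  111000100
^ 000101100
-----------
  111101000
Decimal: 452 ^ 44 = 488



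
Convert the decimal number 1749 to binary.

Using repeated division by 2:
1749 ÷ 2 = 874 remainder 1
874 ÷ 2 = 437 remainder 0
437 ÷ 2 = 218 remainder 1
218 ÷ 2 = 109 remainder 0
109 ÷ 2 = 54 remainder 1
54 ÷ 2 = 27 remainder 0
27 ÷ 2 = 13 remainder 1
13 ÷ 2 = 6 remainder 1
6 ÷ 2 = 3 remainder 0
3 ÷ 2 = 1 remainder 1
1 ÷ 2 = 0 remainder 1
Reading remainders bottom to top: 11011010101



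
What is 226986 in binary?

Using repeated division by 2:
226986 ÷ 2 = 113493 remainder 0
113493 ÷ 2 = 56746 remainder 1
56746 ÷ 2 = 28373 remainder 0
28373 ÷ 2 = 14186 remainder 1
14186 ÷ 2 = 7093 remainder 0
7093 ÷ 2 = 3546 remainder 1
3546 ÷ 2 = 1773 remainder 0
1773 ÷ 2 = 886 remainder 1
886 ÷ 2 = 443 remainder 0
443 ÷ 2 = 221 remainder 1
221 ÷ 2 = 110 remainder 1
110 ÷ 2 = 55 remainder 0
55 ÷ 2 = 27 remainder 1
27 ÷ 2 = 13 remainder 1
13 ÷ 2 = 6 remainder 1
6 ÷ 2 = 3 remainder 0
3 ÷ 2 = 1 remainder 1
1 ÷ 2 = 0 remainder 1
Reading remainders bottom to top: 110111011010101010



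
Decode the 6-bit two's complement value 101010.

Binary: 101010
Sign bit: 1 (negative)
Invert: 010101
Add 1:  010110
Magnitude: 010110 = 16 + 4 + 2 = 22
Value: -22



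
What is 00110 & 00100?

AND: 1 only when both bits are 1
  00110
& 00100
-------
  00100
Decimal: 6 & 4 = 4



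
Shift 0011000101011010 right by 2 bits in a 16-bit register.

Original: 0011000101011010 (decimal 12634)
Shift right by 2 positions
Drop the 2 low bits; fill with zeros on the left
Result: 0000110001010110 (decimal 3158)
Equivalent: 12634 >> 2 = 12634 ÷ 2^2 = 3158



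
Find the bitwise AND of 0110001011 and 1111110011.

AND: 1 only when both bits are 1
  0110001011
& 1111110011
------------
  0110000011
Decimal: 395 & 1011 = 387



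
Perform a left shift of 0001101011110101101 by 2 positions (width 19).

Original: 0001101011110101101 (decimal 55213)
Shift left by 2 positions
Append 2 zeros on the right
Result: 0110101111010110100 (decimal 220852)
Equivalent: 55213 << 2 = 55213 × 2^2 = 220852



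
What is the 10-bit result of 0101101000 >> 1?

Original: 0101101000 (decimal 360)
Shift right by 1 position
Drop the 1 low bit; fill with zero on the left
Result: 0010110100 (decimal 180)
Equivalent: 360 >> 1 = 360 ÷ 2^1 = 180



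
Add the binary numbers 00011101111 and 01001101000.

Add column by column from the right: bit + bit + carry-in; write the sum mod 2, carry 1 when the sum is 2 or 3.
carry:  00111010000
        00011101111
+       01001101000
-------------------
       001101010111
(the carry out of the leftmost column, 0, becomes the leading bit)
Decimal check:
  00011101111 = 128 + 64 + 32 + 8 + 4 + 2 + 1 = 239
  01001101000 = 512 + 64 + 32 + 8 = 616
  239 + 616 = 855, and 001101010111 = 512 + 256 + 64 + 16 + 4 + 2 + 1 = 855 ✓



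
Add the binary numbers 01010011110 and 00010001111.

Add column by column from the right: bit + bit + carry-in; write the sum mod 2, carry 1 when the sum is 2 or 3.
carry:  00100111100
        01010011110
+       00010001111
-------------------
       001100101101
(the carry out of the leftmost column, 0, becomes the leading bit)
Decimal check:
  01010011110 = 512 + 128 + 16 + 8 + 4 + 2 = 670
  00010001111 = 128 + 8 + 4 + 2 + 1 = 143
  670 + 143 = 813, and 001100101101 = 512 + 256 + 32 + 8 + 4 + 1 = 813 ✓



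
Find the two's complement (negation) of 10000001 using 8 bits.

Original (sign bit 1, negative): 10000001
Step 1 - Invert all bits: 01111110
Step 2 - Add 1: 01111111
Verification: 10000001 + 01111111 = 100000000; discarding the end carry (carry out of the top bit) leaves the 8-bit value 00000000, as required for x + (-x)



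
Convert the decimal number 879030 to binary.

Using repeated division by 2:
879030 ÷ 2 = 439515 remainder 0
439515 ÷ 2 = 219757 remainder 1
219757 ÷ 2 = 109878 remainder 1
109878 ÷ 2 = 54939 remainder 0
54939 ÷ 2 = 27469 remainder 1
27469 ÷ 2 = 13734 remainder 1
13734 ÷ 2 = 6867 remainder 0
6867 ÷ 2 = 3433 remainder 1
3433 ÷ 2 = 1716 remainder 1
1716 ÷ 2 = 858 remainder 0
858 ÷ 2 = 429 remainder 0
429 ÷ 2 = 214 remainder 1
214 ÷ 2 = 107 remainder 0
107 ÷ 2 = 53 remainder 1
53 ÷ 2 = 26 remainder 1
26 ÷ 2 = 13 remainder 0
13 ÷ 2 = 6 remainder 1
6 ÷ 2 = 3 remainder 0
3 ÷ 2 = 1 remainder 1
1 ÷ 2 = 0 remainder 1
Reading remainders bottom to top: 11010110100110110110



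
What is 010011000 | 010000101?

OR: 1 when either bit is 1
  010011000
| 010000101
-----------
  010011101
Decimal: 152 | 133 = 157



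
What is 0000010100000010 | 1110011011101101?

OR: 1 when either bit is 1
  0000010100000010
| 1110011011101101
------------------
  1110011111101111
Decimal: 1282 | 59117 = 59375



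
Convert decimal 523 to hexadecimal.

Using repeated division by 16 (digits 10–15 are A–F):
523 ÷ 16 = 32 remainder 11 (B)
32 ÷ 16 = 2 remainder 0
2 ÷ 16 = 0 remainder 2
Reading remainders bottom to top: 20B



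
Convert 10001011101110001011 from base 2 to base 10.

Sum of powers of 2 for each 1-bit:
2^0 + 2^1 + 2^3 + 2^7 + 2^8 + 2^9 + 2^11 + 2^12 + 2^13 + 2^15 + 2^19
= 1 + 2 + 8 + 128 + 256 + 512 + 2048 + 4096 + 8192 + 32768 + 524288
= 572299



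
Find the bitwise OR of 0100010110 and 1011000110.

OR: 1 when either bit is 1
  0100010110
| 1011000110
------------
  1111010110
Decimal: 278 | 710 = 982



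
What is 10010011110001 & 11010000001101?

AND: 1 only when both bits are 1
  10010011110001
& 11010000001101
----------------
  10010000000001
Decimal: 9457 & 13325 = 9217



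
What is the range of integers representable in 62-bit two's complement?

For 62-bit two's complement:
Minimum: -2^61 = -2305843009213693952
Maximum: 2^61 - 1 = 2305843009213693951



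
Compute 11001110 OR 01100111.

OR: 1 when either bit is 1
  11001110
| 01100111
----------
  11101111
Decimal: 206 | 103 = 239



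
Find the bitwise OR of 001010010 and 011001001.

OR: 1 when either bit is 1
  001010010
| 011001001
-----------
  011011011
Decimal: 82 | 201 = 219



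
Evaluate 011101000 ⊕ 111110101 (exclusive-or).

XOR: 1 when bits differ
  011101000
^ 111110101
-----------
  100011101
Decimal: 232 ^ 501 = 285



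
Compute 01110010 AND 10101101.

AND: 1 only when both bits are 1
  01110010
& 10101101
----------
  00100000
Decimal: 114 & 173 = 32



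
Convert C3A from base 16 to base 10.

Expand by place value (powers of 16):
Digit values: C = 12, A = 10
C3A = 12 × 16^2 + 3 × 16^1 + 10 × 16^0
= 12 × 256 + 3 × 16 + 10 × 1
= 3072 + 48 + 10
= 3130



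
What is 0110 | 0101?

OR: 1 when either bit is 1
  0110
| 0101
------
  0111
Decimal: 6 | 5 = 7



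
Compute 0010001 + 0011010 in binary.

Add column by column from the right: bit + bit + carry-in; write the sum mod 2, carry 1 when the sum is 2 or 3.
carry:  0100000
        0010001
+       0011010
---------------
       00101011
(the carry out of the leftmost column, 0, becomes the leading bit)
Decimal check:
  0010001 = 16 + 1 = 17
  0011010 = 16 + 8 + 2 = 26
  17 + 26 = 43, and 00101011 = 32 + 8 + 2 + 1 = 43 ✓



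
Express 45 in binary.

Using repeated division by 2:
45 ÷ 2 = 22 remainder 1
22 ÷ 2 = 11 remainder 0
11 ÷ 2 = 5 remainder 1
5 ÷ 2 = 2 remainder 1
2 ÷ 2 = 1 remainder 0
1 ÷ 2 = 0 remainder 1
Reading remainders bottom to top: 101101



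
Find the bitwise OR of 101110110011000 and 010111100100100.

OR: 1 when either bit is 1
  101110110011000
| 010111100100100
-----------------
  111111110111100
Decimal: 23960 | 12068 = 32700

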